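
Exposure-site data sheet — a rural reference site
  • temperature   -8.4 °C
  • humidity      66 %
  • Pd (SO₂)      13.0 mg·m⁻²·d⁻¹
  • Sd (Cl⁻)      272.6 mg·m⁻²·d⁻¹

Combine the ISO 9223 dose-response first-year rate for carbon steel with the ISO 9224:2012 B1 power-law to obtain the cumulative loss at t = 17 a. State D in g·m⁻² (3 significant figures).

D(17) = 774 g·m⁻²

carbon steel: temperature factor f = +0.150·(-18.4) = -2.7600
  SO₂ term: 1.77·13.0^0.52·exp(0.02·66-2.7600) = 1.592
  Sd branch = 0.102·Sd^0.62·e^(0.033·RH+0.04·T) = 20.83 μm/a
  sum: 1.592 + 20.83 → r_corr = 22.42 μm/a
Long-term exponent b (ISO 9224 Table 2, B1) = 0.523
  D(17) = 22.42 × 17^0.523 = 22.42 × 4.401 = 98.65 μm
  Mass loss = 98.65 μm × 7.85 g/cm³ = 774.4 g·m⁻²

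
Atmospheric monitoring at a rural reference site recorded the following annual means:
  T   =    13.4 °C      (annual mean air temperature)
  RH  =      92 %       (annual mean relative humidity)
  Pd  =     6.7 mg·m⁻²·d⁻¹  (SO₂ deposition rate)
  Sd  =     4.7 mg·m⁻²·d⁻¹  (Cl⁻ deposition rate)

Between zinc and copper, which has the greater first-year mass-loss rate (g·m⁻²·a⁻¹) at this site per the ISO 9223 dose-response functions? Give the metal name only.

copper

zinc: temperature factor f = -0.071·(3.4) = -0.2414
  sulphur-dioxide contribution → 1.611 μm/a
  chloride contribution → 0.2757 μm/a
  ⇒ r_corr(zinc) = 1.887 μm/a
  mass loss = 1.887 μm/a × 7.14 g/cm³ = 13.47 g·m⁻²·a⁻¹
copper: temperature factor f = -0.080·(3.4) = -0.2720
  sulphur-dioxide contribution → 1.508 μm/a
  chloride contribution → 0.8236 μm/a
  total first-year rate 2.331 μm/a
  mass loss = 2.331 μm/a × 8.96 g/cm³ = 20.89 g·m⁻²·a⁻¹
Ordering by g·m⁻²·a⁻¹: copper (20.9) > zinc (13.5)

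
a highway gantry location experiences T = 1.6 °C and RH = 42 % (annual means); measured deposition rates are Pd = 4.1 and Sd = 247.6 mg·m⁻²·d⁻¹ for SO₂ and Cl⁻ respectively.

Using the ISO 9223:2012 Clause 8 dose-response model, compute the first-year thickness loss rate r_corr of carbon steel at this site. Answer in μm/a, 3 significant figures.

carbon steel: temperature factor f = +0.150·(-8.4) = -1.2600
  sulphur-dioxide contribution → 2.422 μm/a
  chloride contribution → 13.26 μm/a
  ⇒ r_corr(carbon steel) = 15.68 μm/a

r_corr = 15.7 μm/a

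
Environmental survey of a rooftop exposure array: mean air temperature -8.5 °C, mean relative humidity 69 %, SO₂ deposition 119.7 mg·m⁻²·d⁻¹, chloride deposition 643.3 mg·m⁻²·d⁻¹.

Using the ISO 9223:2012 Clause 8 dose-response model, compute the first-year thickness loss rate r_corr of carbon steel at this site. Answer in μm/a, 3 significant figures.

r_corr = 44.3 μm/a

carbon steel: temperature factor f = +0.150·(-18.5) = -2.7750
  Pd branch = 1.77·Pd^0.52·e^(0.02·RH+f) = 5.281 μm/a
  Sd branch = 0.102·Sd^0.62·e^(0.033·RH+0.04·T) = 39 μm/a
  sum: 5.281 + 39 → r_corr = 44.28 μm/a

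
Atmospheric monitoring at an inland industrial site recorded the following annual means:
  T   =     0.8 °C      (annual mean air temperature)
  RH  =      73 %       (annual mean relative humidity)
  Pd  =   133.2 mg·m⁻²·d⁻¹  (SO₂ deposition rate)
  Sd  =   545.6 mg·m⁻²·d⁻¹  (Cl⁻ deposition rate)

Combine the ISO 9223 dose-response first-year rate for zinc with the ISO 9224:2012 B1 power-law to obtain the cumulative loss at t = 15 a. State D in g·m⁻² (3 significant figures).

D(15) = 224 g·m⁻²

zinc: temperature factor f = +0.038·(-9.2) = -0.3496
  sulphur-dioxide contribution → 2.249 μm/a
  chloride contribution → 1.22 μm/a
  total first-year rate 3.468 μm/a
Long-term exponent b (ISO 9224 Table 2, B1) = 0.813
  D(15) = 3.468 × 15^0.813 = 3.468 × 9.04 = 31.35 μm
  Mass loss = 31.35 μm × 7.14 g/cm³ = 223.9 g·m⁻²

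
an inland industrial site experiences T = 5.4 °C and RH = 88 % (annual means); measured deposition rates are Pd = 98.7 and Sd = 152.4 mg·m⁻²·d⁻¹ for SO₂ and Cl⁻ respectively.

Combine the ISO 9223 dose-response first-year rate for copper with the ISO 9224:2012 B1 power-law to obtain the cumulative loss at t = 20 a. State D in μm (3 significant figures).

copper: T≤10 °C ⇒ hinge +0.126·(5.4−10) = -0.5796
  sulphur-dioxide contribution → 1.762 μm/a
  chloride contribution → 1.233 μm/a
  total first-year rate 2.995 μm/a
Long-term exponent b (ISO 9224 Table 2, B1) = 0.667
  D(20) = 2.995 × 20^0.667 = 2.995 × 7.375 = 22.09 μm

D(20) = 22.1 μm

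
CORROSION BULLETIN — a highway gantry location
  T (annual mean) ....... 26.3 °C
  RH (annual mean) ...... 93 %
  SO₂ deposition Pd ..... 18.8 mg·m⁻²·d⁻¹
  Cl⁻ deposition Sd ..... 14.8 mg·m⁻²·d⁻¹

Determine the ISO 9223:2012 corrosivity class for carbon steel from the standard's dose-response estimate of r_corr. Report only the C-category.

carbon steel: temperature factor f = -0.054·(16.3) = -0.8802
  Pd branch = 1.77·Pd^0.52·e^(0.02·RH+f) = 21.68 μm/a
  Cl⁻ term: 0.102·14.8^0.62·exp(0.033·93+0.04·26.3) = 33.41
  r_corr = 21.68 + 33.41 = 55.09 μm/a
55.1 μm/a falls in (50, 80] for carbon steel → category C4

C4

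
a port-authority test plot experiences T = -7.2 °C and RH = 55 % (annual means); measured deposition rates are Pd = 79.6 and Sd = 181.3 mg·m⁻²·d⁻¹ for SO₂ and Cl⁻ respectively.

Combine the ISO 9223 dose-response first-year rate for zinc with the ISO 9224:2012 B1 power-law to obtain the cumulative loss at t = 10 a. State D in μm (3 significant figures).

D(10) = 5.61 μm

zinc: f(T) = +0.038·(T−10) [T≤10 °C] = -0.6536
  SO₂ term: 0.0129·79.6^0.44·exp(0.046·55-0.6536) = 0.578
  Cl⁻ term: 0.0175·181.3^0.57·exp(0.008·55+0.085·-7.2) = 0.2855
  r_corr = 0.578 + 0.2855 = 0.8635 μm/a
ISO 9224: D(t) = r_corr · t^b with b = 0.813 (zinc, B1)
  D(10) = 0.8635 × 10^0.813 = 0.8635 × 6.501 = 5.614 μm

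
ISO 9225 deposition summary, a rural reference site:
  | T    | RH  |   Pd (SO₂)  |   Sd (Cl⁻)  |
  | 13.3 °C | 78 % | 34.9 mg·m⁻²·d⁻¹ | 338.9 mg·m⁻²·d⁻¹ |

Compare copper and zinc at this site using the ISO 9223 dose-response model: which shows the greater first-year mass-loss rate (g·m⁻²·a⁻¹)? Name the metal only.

zinc

copper: temperature factor f = -0.080·(3.3) = -0.2640
  SO₂ term: 0.0053·34.9^0.26·exp(0.059·78-0.2640) = 1.022
  Cl⁻ term: 0.01025·338.9^0.27·exp(0.036·78+0.049·13.3) = 1.572
  r_corr = 1.022 + 1.572 = 2.594 μm/a
  mass loss = 2.594 μm/a × 8.96 g/cm³ = 23.24 g·m⁻²·a⁻¹
zinc: temperature factor f = -0.071·(3.3) = -0.2343
  Pd branch = 0.0129·Pd^0.44·e^(0.046·RH+f) = 1.762 μm/a
  Sd branch = 0.0175·Sd^0.57·e^(0.008·RH+0.085·T) = 2.8 μm/a
  sum: 1.762 + 2.8 → r_corr = 4.562 μm/a
  mass loss = 4.562 μm/a × 7.14 g/cm³ = 32.57 g·m⁻²·a⁻¹
Ordering by g·m⁻²·a⁻¹: zinc (32.6) > copper (23.2)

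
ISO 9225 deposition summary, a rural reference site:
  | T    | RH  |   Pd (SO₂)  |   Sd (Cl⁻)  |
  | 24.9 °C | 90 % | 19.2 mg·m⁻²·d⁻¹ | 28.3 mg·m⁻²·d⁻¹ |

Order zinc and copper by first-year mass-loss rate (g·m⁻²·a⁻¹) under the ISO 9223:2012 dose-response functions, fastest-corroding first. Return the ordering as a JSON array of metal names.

zinc: T>10 °C ⇒ hinge -0.071·(24.9−10) = -1.0579
  SO₂ term: 0.0129·19.2^0.44·exp(0.046·90-1.0579) = 1.032
  Cl⁻ term: 0.0175·28.3^0.57·exp(0.008·90+0.085·24.9) = 2.006
  r_corr = 1.032 + 2.006 = 3.039 μm/a
  mass loss = 3.039 μm/a × 7.14 g/cm³ = 21.7 g·m⁻²·a⁻¹
copper: f(T) = -0.080·(T−10) [T>10 °C] = -1.1920
  SO₂ term: 0.0053·19.2^0.26·exp(0.059·90-1.1920) = 0.702
  Cl⁻ term: 0.01025·28.3^0.27·exp(0.036·90+0.049·24.9) = 2.186
  r_corr = 0.702 + 2.186 = 2.888 μm/a
  mass loss = 2.888 μm/a × 8.96 g/cm³ = 25.88 g·m⁻²·a⁻¹
Ordering by g·m⁻²·a⁻¹: copper (25.9) > zinc (21.7)

["copper", "zinc"]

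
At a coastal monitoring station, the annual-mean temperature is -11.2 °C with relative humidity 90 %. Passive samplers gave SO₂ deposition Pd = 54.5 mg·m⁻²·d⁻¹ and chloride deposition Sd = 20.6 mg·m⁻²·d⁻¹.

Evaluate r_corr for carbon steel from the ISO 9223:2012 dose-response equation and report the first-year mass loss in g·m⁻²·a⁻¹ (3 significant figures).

r_corr = 93.0 g·m⁻²·a⁻¹

carbon steel: temperature factor f = +0.150·(-21.2) = -3.1800
  Pd branch = 1.77·Pd^0.52·e^(0.02·RH+f) = 3.561 μm/a
  Cl⁻ term: 0.102·20.6^0.62·exp(0.033·90+0.04·-11.2) = 8.289
  sum: 3.561 + 8.289 → r_corr = 11.85 μm/a
Convert to mass loss: 11.85 μm/a × 7.85 g/cm³ = 93.02 g·m⁻²·a⁻¹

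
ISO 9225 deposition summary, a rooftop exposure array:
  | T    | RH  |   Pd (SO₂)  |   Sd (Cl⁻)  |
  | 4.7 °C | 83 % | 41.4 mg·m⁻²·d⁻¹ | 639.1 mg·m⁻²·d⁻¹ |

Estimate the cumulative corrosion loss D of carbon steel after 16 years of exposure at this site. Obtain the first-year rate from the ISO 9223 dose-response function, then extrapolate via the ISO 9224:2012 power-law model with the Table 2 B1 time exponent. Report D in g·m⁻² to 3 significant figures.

D(16) = 4.47e+03 g·m⁻²

carbon steel: T≤10 °C ⇒ hinge +0.150·(4.7−10) = -0.7950
  Pd branch = 1.77·Pd^0.52·e^(0.02·RH+f) = 29.14 μm/a
  Cl⁻ term: 0.102·639.1^0.62·exp(0.033·83+0.04·4.7) = 104.5
  sum: 29.14 + 104.5 → r_corr = 133.7 μm/a
ISO 9224: D(t) = r_corr · t^b with b = 0.523 (carbon steel, B1)
  D(16) = 133.7 × 16^0.523 = 133.7 × 4.263 = 569.9 μm
  Mass loss = 569.9 μm × 7.85 g/cm³ = 4474 g·m⁻²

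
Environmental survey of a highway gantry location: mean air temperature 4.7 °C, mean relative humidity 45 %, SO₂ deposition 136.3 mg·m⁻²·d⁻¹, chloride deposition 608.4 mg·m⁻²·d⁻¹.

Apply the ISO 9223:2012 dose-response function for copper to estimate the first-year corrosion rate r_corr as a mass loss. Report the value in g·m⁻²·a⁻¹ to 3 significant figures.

r_corr = 4.54 g·m⁻²·a⁻¹

copper: T≤10 °C ⇒ hinge +0.126·(4.7−10) = -0.6678
  SO₂ term: 0.0053·136.3^0.26·exp(0.059·45-0.6678) = 0.1388
  Cl⁻ term: 0.01025·608.4^0.27·exp(0.036·45+0.049·4.7) = 0.3682
  sum: 0.1388 + 0.3682 → r_corr = 0.5069 μm/a
Convert to mass loss: 0.5069 μm/a × 8.96 g/cm³ = 4.542 g·m⁻²·a⁻¹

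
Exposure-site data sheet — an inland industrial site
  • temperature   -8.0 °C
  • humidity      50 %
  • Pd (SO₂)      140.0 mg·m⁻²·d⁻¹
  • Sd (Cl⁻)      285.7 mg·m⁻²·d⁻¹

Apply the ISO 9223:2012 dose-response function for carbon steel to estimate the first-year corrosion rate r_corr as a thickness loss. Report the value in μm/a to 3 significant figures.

r_corr = 17.1 μm/a

carbon steel: f(T) = +0.150·(T−10) [T≤10 °C] = -2.7000
  SO₂ term: 1.77·140.0^0.52·exp(0.02·50-2.7000) = 4.223
  Cl⁻ term: 0.102·285.7^0.62·exp(0.033·50+0.04·-8.0) = 12.85
  sum: 4.223 + 12.85 → r_corr = 17.07 μm/a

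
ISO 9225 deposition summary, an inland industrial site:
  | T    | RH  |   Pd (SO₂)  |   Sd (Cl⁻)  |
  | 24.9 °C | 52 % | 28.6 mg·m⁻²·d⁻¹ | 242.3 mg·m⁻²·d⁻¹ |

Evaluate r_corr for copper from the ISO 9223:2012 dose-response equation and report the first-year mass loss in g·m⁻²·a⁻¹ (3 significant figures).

r_corr = 9.65 g·m⁻²·a⁻¹

copper: temperature factor f = -0.080·(14.9) = -1.1920
  Pd branch = 0.0053·Pd^0.26·e^(0.059·RH+f) = 0.08273 μm/a
  Cl⁻ term: 0.01025·242.3^0.27·exp(0.036·52+0.049·24.9) = 0.994
  sum: 0.08273 + 0.994 → r_corr = 1.077 μm/a
Convert to mass loss: 1.077 μm/a × 8.96 g/cm³ = 9.647 g·m⁻²·a⁻¹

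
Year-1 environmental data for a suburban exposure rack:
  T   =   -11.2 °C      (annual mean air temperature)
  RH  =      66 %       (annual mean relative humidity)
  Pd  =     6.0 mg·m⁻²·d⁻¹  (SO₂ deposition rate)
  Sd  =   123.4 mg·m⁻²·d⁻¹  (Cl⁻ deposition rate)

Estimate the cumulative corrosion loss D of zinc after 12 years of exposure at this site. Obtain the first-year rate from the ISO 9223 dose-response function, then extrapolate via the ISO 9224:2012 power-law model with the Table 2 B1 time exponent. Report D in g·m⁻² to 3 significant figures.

D(12) = 23.8 g·m⁻²

zinc: T≤10 °C ⇒ hinge +0.038·(-11.2−10) = -0.8056
  SO₂ term: 0.0129·6.0^0.44·exp(0.046·66-0.8056) = 0.264
  Cl⁻ term: 0.0175·123.4^0.57·exp(0.008·66+0.085·-11.2) = 0.1782
  r_corr = 0.264 + 0.1782 = 0.4422 μm/a
ISO 9224: D(t) = r_corr · t^b with b = 0.813 (zinc, B1)
  D(12) = 0.4422 × 12^0.813 = 0.4422 × 7.54 = 3.334 μm
  Mass loss = 3.334 μm × 7.14 g/cm³ = 23.81 g·m⁻²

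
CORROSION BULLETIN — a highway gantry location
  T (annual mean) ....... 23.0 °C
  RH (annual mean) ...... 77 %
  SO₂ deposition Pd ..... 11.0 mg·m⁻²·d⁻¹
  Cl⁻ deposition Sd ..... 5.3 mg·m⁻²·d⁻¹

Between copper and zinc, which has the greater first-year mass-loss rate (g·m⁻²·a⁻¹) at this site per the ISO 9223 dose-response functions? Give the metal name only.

copper: T>10 °C ⇒ hinge -0.080·(23.0−10) = -1.0400
  Pd branch = 0.0053·Pd^0.26·e^(0.059·RH+f) = 0.3284 μm/a
  Sd branch = 0.01025·Sd^0.27·e^(0.036·RH+0.049·T) = 0.7936 μm/a
  sum: 0.3284 + 0.7936 → r_corr = 1.122 μm/a
  mass loss = 1.122 μm/a × 8.96 g/cm³ = 10.05 g·m⁻²·a⁻¹
zinc: T>10 °C ⇒ hinge -0.071·(23.0−10) = -0.9230
  Pd branch = 0.0129·Pd^0.44·e^(0.046·RH+f) = 0.5084 μm/a
  Sd branch = 0.0175·Sd^0.57·e^(0.008·RH+0.085·T) = 0.5922 μm/a
  sum: 0.5084 + 0.5922 → r_corr = 1.101 μm/a
  mass loss = 1.101 μm/a × 7.14 g/cm³ = 7.858 g·m⁻²·a⁻¹
Ordering by g·m⁻²·a⁻¹: copper (10.1) > zinc (7.86)

copper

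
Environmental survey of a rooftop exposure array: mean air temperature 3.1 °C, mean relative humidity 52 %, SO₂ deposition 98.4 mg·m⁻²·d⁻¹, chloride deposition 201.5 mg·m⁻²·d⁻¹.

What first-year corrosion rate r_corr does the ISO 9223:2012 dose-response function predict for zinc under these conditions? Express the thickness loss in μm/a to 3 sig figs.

zinc: T≤10 °C ⇒ hinge +0.038·(3.1−10) = -0.2622
  sulphur-dioxide contribution → 0.8175 μm/a
  chloride contribution → 0.7105 μm/a
  total first-year rate 1.528 μm/a

r_corr = 1.53 μm/a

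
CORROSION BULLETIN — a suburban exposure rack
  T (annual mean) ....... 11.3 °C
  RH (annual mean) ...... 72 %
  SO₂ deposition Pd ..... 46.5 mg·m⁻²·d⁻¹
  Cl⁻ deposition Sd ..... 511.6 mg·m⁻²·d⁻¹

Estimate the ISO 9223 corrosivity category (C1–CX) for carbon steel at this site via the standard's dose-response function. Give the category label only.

C5

carbon steel: temperature factor f = -0.054·(1.3) = -0.0702
  Pd branch = 1.77·Pd^0.52·e^(0.02·RH+f) = 51.28 μm/a
  Cl⁻ term: 0.102·511.6^0.62·exp(0.033·72+0.04·11.3) = 82.47
  r_corr = 51.28 + 82.47 = 133.8 μm/a
Category bounds: 80…200 μm/a bracket r_corr ⇒ C5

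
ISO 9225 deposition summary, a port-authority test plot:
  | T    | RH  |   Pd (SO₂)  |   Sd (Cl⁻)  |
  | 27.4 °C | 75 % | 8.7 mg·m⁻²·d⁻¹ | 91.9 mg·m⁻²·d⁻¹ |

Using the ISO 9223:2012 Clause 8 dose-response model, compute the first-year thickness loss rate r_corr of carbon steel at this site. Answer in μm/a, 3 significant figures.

carbon steel: temperature factor f = -0.054·(17.4) = -0.9396
  Pd branch = 1.77·Pd^0.52·e^(0.02·RH+f) = 9.548 μm/a
  Cl⁻ term: 0.102·91.9^0.62·exp(0.033·75+0.04·27.4) = 59.8
  sum: 9.548 + 59.8 → r_corr = 69.35 μm/a

r_corr = 69.4 μm/a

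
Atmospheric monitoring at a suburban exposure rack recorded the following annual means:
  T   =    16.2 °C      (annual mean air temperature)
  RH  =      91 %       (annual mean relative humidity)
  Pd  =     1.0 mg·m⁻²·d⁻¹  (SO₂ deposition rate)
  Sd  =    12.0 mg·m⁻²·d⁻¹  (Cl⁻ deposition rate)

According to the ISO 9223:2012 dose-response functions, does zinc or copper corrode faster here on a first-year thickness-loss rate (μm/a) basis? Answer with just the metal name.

zinc: temperature factor f = -0.071·(6.2) = -0.4402
  sulphur-dioxide contribution → 0.5462 μm/a
  chloride contribution → 0.5921 μm/a
  ⇒ r_corr(zinc) = 1.138 μm/a
copper: f(T) = -0.080·(T−10) [T>10 °C] = -0.4960
  sulphur-dioxide contribution → 0.6928 μm/a
  chloride contribution → 1.174 μm/a
  ⇒ r_corr(copper) = 1.867 μm/a
Ordering by μm/a: copper (1.87) > zinc (1.14)

copper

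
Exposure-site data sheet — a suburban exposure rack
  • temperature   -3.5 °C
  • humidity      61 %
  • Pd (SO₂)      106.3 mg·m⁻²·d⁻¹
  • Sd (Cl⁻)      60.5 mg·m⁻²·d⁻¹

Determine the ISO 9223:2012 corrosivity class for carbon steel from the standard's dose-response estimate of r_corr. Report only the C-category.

C2

carbon steel: f(T) = +0.150·(T−10) [T≤10 °C] = -2.0250
  Pd branch = 1.77·Pd^0.52·e^(0.02·RH+f) = 8.957 μm/a
  Sd branch = 0.102·Sd^0.62·e^(0.033·RH+0.04·T) = 8.447 μm/a
  r_corr = 8.957 + 8.447 = 17.4 μm/a
ISO 9223 Table 2 (carbon steel): 1.3 < 17.4 ≤ 25 μm/a ⇒ C2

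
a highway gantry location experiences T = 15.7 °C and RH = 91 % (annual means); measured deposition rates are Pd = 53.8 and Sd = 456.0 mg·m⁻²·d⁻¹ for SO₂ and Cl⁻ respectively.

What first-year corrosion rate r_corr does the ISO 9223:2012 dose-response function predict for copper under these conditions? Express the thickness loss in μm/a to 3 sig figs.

copper: f(T) = -0.080·(T−10) [T>10 °C] = -0.4560
  SO₂ term: 0.0053·53.8^0.26·exp(0.059·91-0.4560) = 2.032
  Cl⁻ term: 0.01025·456.0^0.27·exp(0.036·91+0.049·15.7) = 3.058
  r_corr = 2.032 + 3.058 = 5.091 μm/a

r_corr = 5.09 μm/a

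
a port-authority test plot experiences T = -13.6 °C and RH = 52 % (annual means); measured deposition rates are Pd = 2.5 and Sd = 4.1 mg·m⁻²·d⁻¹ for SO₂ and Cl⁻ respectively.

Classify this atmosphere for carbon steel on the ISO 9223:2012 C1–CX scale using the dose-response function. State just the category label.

C1

carbon steel: T≤10 °C ⇒ hinge +0.150·(-13.6−10) = -3.5400
  SO₂ term: 1.77·2.5^0.52·exp(0.02·52-3.5400) = 0.234
  Sd branch = 0.102·Sd^0.62·e^(0.033·RH+0.04·T) = 0.7898 μm/a
  r_corr = 0.234 + 0.7898 = 1.024 μm/a
1.02 μm/a falls in (0, 1.3] for carbon steel → category C1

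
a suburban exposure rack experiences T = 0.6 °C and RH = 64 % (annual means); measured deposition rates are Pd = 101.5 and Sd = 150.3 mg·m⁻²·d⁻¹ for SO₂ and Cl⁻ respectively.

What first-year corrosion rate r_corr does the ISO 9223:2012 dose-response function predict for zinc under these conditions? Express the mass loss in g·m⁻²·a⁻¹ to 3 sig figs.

r_corr = 13.2 g·m⁻²·a⁻¹

zinc: T≤10 °C ⇒ hinge +0.038·(0.6−10) = -0.3572
  SO₂ term: 0.0129·101.5^0.44·exp(0.046·64-0.3572) = 1.309
  Sd branch = 0.0175·Sd^0.57·e^(0.008·RH+0.085·T) = 0.5351 μm/a
  r_corr = 1.309 + 0.5351 = 1.844 μm/a
Convert to mass loss: 1.844 μm/a × 7.14 g/cm³ = 13.17 g·m⁻²·a⁻¹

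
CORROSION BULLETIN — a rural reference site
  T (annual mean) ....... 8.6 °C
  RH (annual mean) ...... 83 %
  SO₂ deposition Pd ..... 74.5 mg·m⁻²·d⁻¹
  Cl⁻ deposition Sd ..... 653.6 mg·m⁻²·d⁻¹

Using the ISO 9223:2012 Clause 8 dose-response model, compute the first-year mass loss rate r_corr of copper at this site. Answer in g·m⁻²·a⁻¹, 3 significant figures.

copper: temperature factor f = +0.126·(-1.4) = -0.1764
  Pd branch = 0.0053·Pd^0.26·e^(0.059·RH+f) = 1.825 μm/a
  Sd branch = 0.01025·Sd^0.27·e^(0.036·RH+0.049·T) = 1.785 μm/a
  r_corr = 1.825 + 1.785 = 3.609 μm/a
Convert to mass loss: 3.609 μm/a × 8.96 g/cm³ = 32.34 g·m⁻²·a⁻¹

r_corr = 32.3 g·m⁻²·a⁻¹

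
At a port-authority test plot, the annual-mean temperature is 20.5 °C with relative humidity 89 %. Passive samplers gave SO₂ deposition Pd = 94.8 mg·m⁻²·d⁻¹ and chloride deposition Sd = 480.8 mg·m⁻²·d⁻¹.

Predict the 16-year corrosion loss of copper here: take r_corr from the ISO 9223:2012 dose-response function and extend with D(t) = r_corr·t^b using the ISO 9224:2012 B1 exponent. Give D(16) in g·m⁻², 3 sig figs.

copper: temperature factor f = -0.080·(10.5) = -0.8400
  SO₂ term: 0.0053·94.8^0.26·exp(0.059·89-0.8400) = 1.425
  Sd branch = 0.01025·Sd^0.27·e^(0.036·RH+0.049·T) = 3.652 μm/a
  r_corr = 1.425 + 3.652 = 5.078 μm/a
Power-law: D(16) = r_corr · 16^0.667
  D(16) = 5.078 × 16^0.667 = 5.078 × 6.355 = 32.27 μm
  Mass loss = 32.27 μm × 8.96 g/cm³ = 289.2 g·m⁻²

D(16) = 289 g·m⁻²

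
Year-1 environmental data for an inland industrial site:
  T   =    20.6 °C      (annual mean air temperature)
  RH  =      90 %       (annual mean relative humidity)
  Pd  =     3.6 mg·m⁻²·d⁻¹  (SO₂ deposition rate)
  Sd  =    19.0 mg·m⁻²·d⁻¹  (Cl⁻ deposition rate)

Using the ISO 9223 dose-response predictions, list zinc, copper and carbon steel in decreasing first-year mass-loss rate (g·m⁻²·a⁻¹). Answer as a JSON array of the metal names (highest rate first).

["carbon steel", "copper", "zinc"]

zinc: temperature factor f = -0.071·(10.6) = -0.7526
  sulphur-dioxide contribution → 0.6706 μm/a
  chloride contribution → 1.109 μm/a
  total first-year rate 1.78 μm/a
  mass loss = 1.78 μm/a × 7.14 g/cm³ = 12.71 g·m⁻²·a⁻¹
copper: T>10 °C ⇒ hinge -0.080·(20.6−10) = -0.8480
  sulphur-dioxide contribution → 0.6408 μm/a
  chloride contribution → 1.59 μm/a
  ⇒ r_corr(copper) = 2.231 μm/a
  mass loss = 2.231 μm/a × 8.96 g/cm³ = 19.99 g·m⁻²·a⁻¹
carbon steel: f(T) = -0.054·(T−10) [T>10 °C] = -0.5724
  sulphur-dioxide contribution → 11.76 μm/a
  chloride contribution → 28.13 μm/a
  total first-year rate 39.89 μm/a
  mass loss = 39.89 μm/a × 7.85 g/cm³ = 313.1 g·m⁻²·a⁻¹
Ordering by g·m⁻²·a⁻¹: carbon steel (313) > copper (20) > zinc (12.7)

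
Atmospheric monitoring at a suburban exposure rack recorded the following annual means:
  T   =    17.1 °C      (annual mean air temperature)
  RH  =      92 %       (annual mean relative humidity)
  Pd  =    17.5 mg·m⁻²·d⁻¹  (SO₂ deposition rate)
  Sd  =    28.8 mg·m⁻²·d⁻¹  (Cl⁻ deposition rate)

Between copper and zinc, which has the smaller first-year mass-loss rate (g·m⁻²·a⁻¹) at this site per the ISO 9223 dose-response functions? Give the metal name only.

zinc

copper: f(T) = -0.080·(T−10) [T>10 °C] = -0.5680
  Pd branch = 0.0053·Pd^0.26·e^(0.059·RH+f) = 1.439 μm/a
  Sd branch = 0.01025·Sd^0.27·e^(0.036·RH+0.049·T) = 1.611 μm/a
  sum: 1.439 + 1.611 → r_corr = 3.05 μm/a
  mass loss = 3.05 μm/a × 8.96 g/cm³ = 27.33 g·m⁻²·a⁻¹
zinc: T>10 °C ⇒ hinge -0.071·(17.1−10) = -0.5041
  Pd branch = 0.0129·Pd^0.44·e^(0.046·RH+f) = 1.89 μm/a
  Sd branch = 0.0175·Sd^0.57·e^(0.008·RH+0.085·T) = 1.061 μm/a
  sum: 1.89 + 1.061 → r_corr = 2.951 μm/a
  mass loss = 2.951 μm/a × 7.14 g/cm³ = 21.07 g·m⁻²·a⁻¹
Ordering by g·m⁻²·a⁻¹: copper (27.3) > zinc (21.1)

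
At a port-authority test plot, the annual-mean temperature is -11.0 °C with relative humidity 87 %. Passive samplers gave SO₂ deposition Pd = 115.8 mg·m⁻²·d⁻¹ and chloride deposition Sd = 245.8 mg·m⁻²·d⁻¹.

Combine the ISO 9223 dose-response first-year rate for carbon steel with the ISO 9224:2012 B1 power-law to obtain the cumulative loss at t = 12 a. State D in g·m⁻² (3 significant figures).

carbon steel: f(T) = +0.150·(T−10) [T≤10 °C] = -3.1500
  SO₂ term: 1.77·115.8^0.52·exp(0.02·87-3.1500) = 5.114
  Cl⁻ term: 0.102·245.8^0.62·exp(0.033·87+0.04·-11.0) = 35.2
  sum: 5.114 + 35.2 → r_corr = 40.31 μm/a
Power-law: D(12) = r_corr · 12^0.523
  D(12) = 40.31 × 12^0.523 = 40.31 × 3.668 = 147.9 μm
  Mass loss = 147.9 μm × 7.85 g/cm³ = 1161 g·m⁻²

D(12) = 1.16e+03 g·m⁻²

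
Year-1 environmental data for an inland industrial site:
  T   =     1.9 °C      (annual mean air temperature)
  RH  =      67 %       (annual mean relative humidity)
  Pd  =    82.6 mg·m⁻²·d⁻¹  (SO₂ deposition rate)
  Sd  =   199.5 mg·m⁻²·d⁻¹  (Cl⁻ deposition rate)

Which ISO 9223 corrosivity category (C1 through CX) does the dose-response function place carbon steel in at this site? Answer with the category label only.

carbon steel: f(T) = +0.150·(T−10) [T≤10 °C] = -1.2150
  SO₂ term: 1.77·82.6^0.52·exp(0.02·67-1.2150) = 19.91
  Sd branch = 0.102·Sd^0.62·e^(0.033·RH+0.04·T) = 26.78 μm/a
  sum: 19.91 + 26.78 → r_corr = 46.69 μm/a
46.7 μm/a falls in (25, 50] for carbon steel → category C3

C3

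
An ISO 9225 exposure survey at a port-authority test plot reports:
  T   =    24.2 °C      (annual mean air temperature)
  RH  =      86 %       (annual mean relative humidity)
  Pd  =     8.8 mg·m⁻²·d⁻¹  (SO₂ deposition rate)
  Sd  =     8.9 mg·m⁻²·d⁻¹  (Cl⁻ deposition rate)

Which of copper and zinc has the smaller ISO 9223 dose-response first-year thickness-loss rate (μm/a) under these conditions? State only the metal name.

zinc

copper: T>10 °C ⇒ hinge -0.080·(24.2−10) = -1.1360
  SO₂ term: 0.0053·8.8^0.26·exp(0.059·86-1.1360) = 0.4787
  Sd branch = 0.01025·Sd^0.27·e^(0.036·RH+0.049·T) = 1.339 μm/a
  r_corr = 0.4787 + 1.339 = 1.817 μm/a
zinc: temperature factor f = -0.071·(14.2) = -1.0082
  SO₂ term: 0.0129·8.8^0.44·exp(0.046·86-1.0082) = 0.6403
  Sd branch = 0.0175·Sd^0.57·e^(0.008·RH+0.085·T) = 0.947 μm/a
  sum: 0.6403 + 0.947 → r_corr = 1.587 μm/a
Ordering by μm/a: copper (1.82) > zinc (1.59)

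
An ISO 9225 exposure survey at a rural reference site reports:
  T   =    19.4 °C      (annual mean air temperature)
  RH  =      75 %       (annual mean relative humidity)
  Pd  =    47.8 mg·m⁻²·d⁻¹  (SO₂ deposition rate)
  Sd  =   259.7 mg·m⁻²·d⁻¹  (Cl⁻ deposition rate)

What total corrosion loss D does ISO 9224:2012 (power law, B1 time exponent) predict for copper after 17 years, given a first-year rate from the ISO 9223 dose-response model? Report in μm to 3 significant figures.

copper: T>10 °C ⇒ hinge -0.080·(19.4−10) = -0.7520
  sulphur-dioxide contribution → 0.5703 μm/a
  chloride contribution → 1.77 μm/a
  ⇒ r_corr(copper) = 2.341 μm/a
Long-term exponent b (ISO 9224 Table 2, B1) = 0.667
  D(17) = 2.341 × 17^0.667 = 2.341 × 6.618 = 15.49 μm

D(17) = 15.5 μm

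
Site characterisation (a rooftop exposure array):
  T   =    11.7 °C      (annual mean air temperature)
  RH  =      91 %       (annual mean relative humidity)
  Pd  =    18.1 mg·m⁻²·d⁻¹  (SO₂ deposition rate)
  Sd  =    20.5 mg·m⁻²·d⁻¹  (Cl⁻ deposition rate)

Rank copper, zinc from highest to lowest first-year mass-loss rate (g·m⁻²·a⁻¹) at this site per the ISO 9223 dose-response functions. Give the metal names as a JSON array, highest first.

["copper", "zinc"]

copper: T>10 °C ⇒ hinge -0.080·(11.7−10) = -0.1360
  sulphur-dioxide contribution → 2.108 μm/a
  chloride contribution → 1.088 μm/a
  ⇒ r_corr(copper) = 3.196 μm/a
  mass loss = 3.196 μm/a × 8.96 g/cm³ = 28.64 g·m⁻²·a⁻¹
zinc: f(T) = -0.071·(T−10) [T>10 °C] = -0.1207
  sulphur-dioxide contribution → 2.688 μm/a
  chloride contribution → 0.548 μm/a
  total first-year rate 3.237 μm/a
  mass loss = 3.237 μm/a × 7.14 g/cm³ = 23.11 g·m⁻²·a⁻¹
Ordering by g·m⁻²·a⁻¹: copper (28.6) > zinc (23.1)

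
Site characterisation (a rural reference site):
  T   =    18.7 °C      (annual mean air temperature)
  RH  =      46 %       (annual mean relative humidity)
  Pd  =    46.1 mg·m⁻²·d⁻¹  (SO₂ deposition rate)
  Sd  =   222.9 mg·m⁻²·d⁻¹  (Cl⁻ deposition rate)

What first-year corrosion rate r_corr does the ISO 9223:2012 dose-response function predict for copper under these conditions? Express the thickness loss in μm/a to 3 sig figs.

r_corr = 0.686 μm/a

copper: f(T) = -0.080·(T−10) [T>10 °C] = -0.6960
  sulphur-dioxide contribution → 0.108 μm/a
  chloride contribution → 0.5779 μm/a
  ⇒ r_corr(copper) = 0.6859 μm/a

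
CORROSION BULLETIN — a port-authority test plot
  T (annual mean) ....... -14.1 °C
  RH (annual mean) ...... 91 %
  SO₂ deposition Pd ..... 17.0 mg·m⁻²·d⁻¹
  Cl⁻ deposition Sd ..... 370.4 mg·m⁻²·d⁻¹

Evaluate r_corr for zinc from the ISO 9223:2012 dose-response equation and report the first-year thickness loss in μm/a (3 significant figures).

r_corr = 1.50 μm/a

zinc: temperature factor f = +0.038·(-24.1) = -0.9158
  sulphur-dioxide contribution → 1.181 μm/a
  chloride contribution → 0.3183 μm/a
  total first-year rate 1.499 μm/a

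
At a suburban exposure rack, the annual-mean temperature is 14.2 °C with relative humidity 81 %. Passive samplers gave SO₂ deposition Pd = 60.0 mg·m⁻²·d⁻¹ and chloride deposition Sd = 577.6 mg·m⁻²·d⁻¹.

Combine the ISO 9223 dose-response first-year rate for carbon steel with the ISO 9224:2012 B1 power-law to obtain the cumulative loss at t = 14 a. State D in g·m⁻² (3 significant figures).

carbon steel: f(T) = -0.054·(T−10) [T>10 °C] = -0.2268
  Pd branch = 1.77·Pd^0.52·e^(0.02·RH+f) = 59.93 μm/a
  Cl⁻ term: 0.102·577.6^0.62·exp(0.033·81+0.04·14.2) = 134.4
  r_corr = 59.93 + 134.4 = 194.3 μm/a
Power-law: D(14) = r_corr · 14^0.523
  D(14) = 194.3 × 14^0.523 = 194.3 × 3.976 = 772.6 μm
  Mass loss = 772.6 μm × 7.85 g/cm³ = 6065 g·m⁻²

D(14) = 6.06e+03 g·m⁻²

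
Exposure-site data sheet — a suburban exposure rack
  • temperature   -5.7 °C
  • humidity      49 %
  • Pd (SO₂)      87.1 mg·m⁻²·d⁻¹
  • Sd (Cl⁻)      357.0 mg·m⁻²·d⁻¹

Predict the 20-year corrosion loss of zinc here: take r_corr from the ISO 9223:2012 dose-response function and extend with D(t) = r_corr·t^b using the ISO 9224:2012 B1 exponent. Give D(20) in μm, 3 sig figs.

zinc: T≤10 °C ⇒ hinge +0.038·(-5.7−10) = -0.5966
  sulphur-dioxide contribution → 0.4831 μm/a
  chloride contribution → 0.4549 μm/a
  ⇒ r_corr(zinc) = 0.9379 μm/a
Power-law: D(20) = r_corr · 20^0.813
  D(20) = 0.9379 × 20^0.813 = 0.9379 × 11.42 = 10.71 μm

D(20) = 10.7 μm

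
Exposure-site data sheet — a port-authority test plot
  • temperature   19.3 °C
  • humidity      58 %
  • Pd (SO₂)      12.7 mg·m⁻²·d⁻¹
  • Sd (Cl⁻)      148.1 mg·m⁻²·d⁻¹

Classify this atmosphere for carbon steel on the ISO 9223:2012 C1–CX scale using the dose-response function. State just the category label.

C3

carbon steel: T>10 °C ⇒ hinge -0.054·(19.3−10) = -0.5022
  SO₂ term: 1.77·12.7^0.52·exp(0.02·58-0.5022) = 12.81
  Cl⁻ term: 0.102·148.1^0.62·exp(0.033·58+0.04·19.3) = 33.18
  r_corr = 12.81 + 33.18 = 45.99 μm/a
46 μm/a falls in (25, 50] for carbon steel → category C3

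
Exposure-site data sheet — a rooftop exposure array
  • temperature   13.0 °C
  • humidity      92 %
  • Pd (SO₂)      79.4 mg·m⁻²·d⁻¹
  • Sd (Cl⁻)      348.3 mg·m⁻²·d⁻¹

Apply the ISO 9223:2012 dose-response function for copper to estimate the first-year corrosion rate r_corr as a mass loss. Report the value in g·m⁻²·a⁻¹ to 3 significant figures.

copper: T>10 °C ⇒ hinge -0.080·(13.0−10) = -0.2400
  SO₂ term: 0.0053·79.4^0.26·exp(0.059·92-0.2400) = 2.96
  Sd branch = 0.01025·Sd^0.27·e^(0.036·RH+0.049·T) = 2.583 μm/a
  r_corr = 2.96 + 2.583 = 5.543 μm/a
Convert to mass loss: 5.543 μm/a × 8.96 g/cm³ = 49.67 g·m⁻²·a⁻¹

r_corr = 49.7 g·m⁻²·a⁻¹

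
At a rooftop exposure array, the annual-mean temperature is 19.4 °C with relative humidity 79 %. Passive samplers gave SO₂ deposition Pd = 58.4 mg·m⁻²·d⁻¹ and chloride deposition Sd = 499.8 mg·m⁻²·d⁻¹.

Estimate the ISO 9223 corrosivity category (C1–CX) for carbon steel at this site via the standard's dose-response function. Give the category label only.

carbon steel: f(T) = -0.054·(T−10) [T>10 °C] = -0.5076
  SO₂ term: 1.77·58.4^0.52·exp(0.02·79-0.5076) = 42.88
  Sd branch = 0.102·Sd^0.62·e^(0.033·RH+0.04·T) = 141.6 μm/a
  sum: 42.88 + 141.6 → r_corr = 184.5 μm/a
ISO 9223 Table 2 (carbon steel): 80 < 184 ≤ 200 μm/a ⇒ C5

C5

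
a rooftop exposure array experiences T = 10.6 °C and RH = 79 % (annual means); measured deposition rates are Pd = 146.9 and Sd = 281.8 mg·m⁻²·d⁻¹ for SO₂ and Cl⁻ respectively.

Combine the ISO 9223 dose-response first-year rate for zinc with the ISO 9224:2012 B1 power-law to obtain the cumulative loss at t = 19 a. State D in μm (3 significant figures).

zinc: f(T) = -0.071·(T−10) [T>10 °C] = -0.0426
  Pd branch = 0.0129·Pd^0.44·e^(0.046·RH+f) = 4.205 μm/a
  Sd branch = 0.0175·Sd^0.57·e^(0.008·RH+0.085·T) = 2.02 μm/a
  sum: 4.205 + 2.02 → r_corr = 6.225 μm/a
Power-law: D(19) = r_corr · 19^0.813
  D(19) = 6.225 × 19^0.813 = 6.225 × 10.96 = 68.2 μm

D(19) = 68.2 μm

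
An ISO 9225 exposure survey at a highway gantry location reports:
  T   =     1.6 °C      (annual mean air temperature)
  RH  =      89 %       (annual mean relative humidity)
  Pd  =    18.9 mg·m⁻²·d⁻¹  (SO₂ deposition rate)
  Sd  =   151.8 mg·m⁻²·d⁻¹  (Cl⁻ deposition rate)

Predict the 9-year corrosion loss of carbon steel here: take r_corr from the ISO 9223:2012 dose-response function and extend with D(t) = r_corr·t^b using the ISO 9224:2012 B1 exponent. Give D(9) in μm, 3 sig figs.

carbon steel: f(T) = +0.150·(T−10) [T≤10 °C] = -1.2600
  sulphur-dioxide contribution → 13.73 μm/a
  chloride contribution → 46.16 μm/a
  ⇒ r_corr(carbon steel) = 59.89 μm/a
Long-term exponent b (ISO 9224 Table 2, B1) = 0.523
  D(9) = 59.89 × 9^0.523 = 59.89 × 3.156 = 189 μm

D(9) = 189 μm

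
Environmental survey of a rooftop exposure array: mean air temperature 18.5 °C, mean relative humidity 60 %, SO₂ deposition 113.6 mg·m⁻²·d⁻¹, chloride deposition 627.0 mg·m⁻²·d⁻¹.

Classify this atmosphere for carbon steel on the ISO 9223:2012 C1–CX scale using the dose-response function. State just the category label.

C5

carbon steel: T>10 °C ⇒ hinge -0.054·(18.5−10) = -0.4590
  Pd branch = 1.77·Pd^0.52·e^(0.02·RH+f) = 43.51 μm/a
  Cl⁻ term: 0.102·627.0^0.62·exp(0.033·60+0.04·18.5) = 83.98
  sum: 43.51 + 83.98 → r_corr = 127.5 μm/a
ISO 9223 Table 2 (carbon steel): 80 < 127 ≤ 200 μm/a ⇒ C5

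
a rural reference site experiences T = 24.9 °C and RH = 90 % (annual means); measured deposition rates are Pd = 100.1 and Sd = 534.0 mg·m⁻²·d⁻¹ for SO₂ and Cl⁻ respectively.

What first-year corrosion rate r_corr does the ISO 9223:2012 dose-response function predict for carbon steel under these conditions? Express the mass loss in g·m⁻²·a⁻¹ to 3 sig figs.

r_corr = 2.49e+03 g·m⁻²·a⁻¹

carbon steel: temperature factor f = -0.054·(14.9) = -0.8046
  sulphur-dioxide contribution → 52.54 μm/a
  chloride contribution → 264.3 μm/a
  total first-year rate 316.8 μm/a
Convert to mass loss: 316.8 μm/a × 7.85 g/cm³ = 2487 g·m⁻²·a⁻¹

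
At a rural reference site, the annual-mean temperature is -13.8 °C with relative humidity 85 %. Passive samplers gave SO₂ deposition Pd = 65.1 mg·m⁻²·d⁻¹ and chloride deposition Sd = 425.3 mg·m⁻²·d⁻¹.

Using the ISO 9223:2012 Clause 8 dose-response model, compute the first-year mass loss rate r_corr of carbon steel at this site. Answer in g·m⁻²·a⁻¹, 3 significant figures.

carbon steel: T≤10 °C ⇒ hinge +0.150·(-13.8−10) = -3.5700
  sulphur-dioxide contribution → 2.393 μm/a
  chloride contribution → 41.39 μm/a
  total first-year rate 43.78 μm/a
Convert to mass loss: 43.78 μm/a × 7.85 g/cm³ = 343.7 g·m⁻²·a⁻¹

r_corr = 344 g·m⁻²·a⁻¹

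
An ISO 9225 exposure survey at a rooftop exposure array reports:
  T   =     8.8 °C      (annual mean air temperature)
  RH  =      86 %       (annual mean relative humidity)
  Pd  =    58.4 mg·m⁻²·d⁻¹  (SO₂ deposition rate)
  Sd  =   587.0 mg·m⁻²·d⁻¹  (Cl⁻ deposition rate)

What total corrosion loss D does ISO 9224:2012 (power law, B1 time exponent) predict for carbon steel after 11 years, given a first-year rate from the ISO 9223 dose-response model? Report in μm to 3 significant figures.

carbon steel: f(T) = +0.150·(T−10) [T≤10 °C] = -0.1800
  sulphur-dioxide contribution → 68.44 μm/a
  chloride contribution → 129 μm/a
  total first-year rate 197.4 μm/a
Long-term exponent b (ISO 9224 Table 2, B1) = 0.523
  D(11) = 197.4 × 11^0.523 = 197.4 × 3.505 = 691.9 μm

D(11) = 692 μm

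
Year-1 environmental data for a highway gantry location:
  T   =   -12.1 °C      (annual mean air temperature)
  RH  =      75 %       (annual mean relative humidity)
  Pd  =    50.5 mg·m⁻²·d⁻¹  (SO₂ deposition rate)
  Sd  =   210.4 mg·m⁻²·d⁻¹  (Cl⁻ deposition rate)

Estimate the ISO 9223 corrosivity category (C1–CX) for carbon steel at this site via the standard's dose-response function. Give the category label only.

carbon steel: temperature factor f = +0.150·(-22.1) = -3.3150
  Pd branch = 1.77·Pd^0.52·e^(0.02·RH+f) = 2.215 μm/a
  Cl⁻ term: 0.102·210.4^0.62·exp(0.033·75+0.04·-12.1) = 20.59
  sum: 2.215 + 20.59 → r_corr = 22.8 μm/a
ISO 9223 Table 2 (carbon steel): 1.3 < 22.8 ≤ 25 μm/a ⇒ C2

C2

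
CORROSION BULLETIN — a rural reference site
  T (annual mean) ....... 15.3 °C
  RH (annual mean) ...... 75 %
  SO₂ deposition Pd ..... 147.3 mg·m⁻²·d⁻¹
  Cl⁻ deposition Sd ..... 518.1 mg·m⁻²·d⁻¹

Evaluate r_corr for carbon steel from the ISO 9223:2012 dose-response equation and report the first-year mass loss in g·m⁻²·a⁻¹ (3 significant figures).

r_corr = 1.47e+03 g·m⁻²·a⁻¹

carbon steel: f(T) = -0.054·(T−10) [T>10 °C] = -0.2862
  Pd branch = 1.77·Pd^0.52·e^(0.02·RH+f) = 79.91 μm/a
  Sd branch = 0.102·Sd^0.62·e^(0.033·RH+0.04·T) = 107.7 μm/a
  sum: 79.91 + 107.7 → r_corr = 187.6 μm/a
Convert to mass loss: 187.6 μm/a × 7.85 g/cm³ = 1473 g·m⁻²·a⁻¹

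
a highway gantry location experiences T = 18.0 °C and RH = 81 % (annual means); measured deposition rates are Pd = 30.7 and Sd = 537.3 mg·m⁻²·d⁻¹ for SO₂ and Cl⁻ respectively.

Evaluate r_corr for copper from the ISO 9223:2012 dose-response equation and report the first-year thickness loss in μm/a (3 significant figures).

copper: T>10 °C ⇒ hinge -0.080·(18.0−10) = -0.6400
  Pd branch = 0.0053·Pd^0.26·e^(0.059·RH+f) = 0.81 μm/a
  Sd branch = 0.01025·Sd^0.27·e^(0.036·RH+0.049·T) = 2.497 μm/a
  r_corr = 0.81 + 2.497 = 3.306 μm/a

r_corr = 3.31 μm/a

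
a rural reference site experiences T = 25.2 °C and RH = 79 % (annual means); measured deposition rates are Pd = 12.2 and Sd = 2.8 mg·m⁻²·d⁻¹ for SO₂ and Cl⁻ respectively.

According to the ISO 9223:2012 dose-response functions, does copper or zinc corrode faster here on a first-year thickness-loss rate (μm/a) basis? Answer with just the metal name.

copper

copper: temperature factor f = -0.080·(15.2) = -1.2160
  Pd branch = 0.0053·Pd^0.26·e^(0.059·RH+f) = 0.3183 μm/a
  Sd branch = 0.01025·Sd^0.27·e^(0.036·RH+0.049·T) = 0.7996 μm/a
  r_corr = 0.3183 + 0.7996 = 1.118 μm/a
zinc: T>10 °C ⇒ hinge -0.071·(25.2−10) = -1.0792
  Pd branch = 0.0129·Pd^0.44·e^(0.046·RH+f) = 0.499 μm/a
  Cl⁻ term: 0.0175·2.8^0.57·exp(0.008·79+0.085·25.2) = 0.5043
  r_corr = 0.499 + 0.5043 = 1.003 μm/a
Ordering by μm/a: copper (1.12) > zinc (1)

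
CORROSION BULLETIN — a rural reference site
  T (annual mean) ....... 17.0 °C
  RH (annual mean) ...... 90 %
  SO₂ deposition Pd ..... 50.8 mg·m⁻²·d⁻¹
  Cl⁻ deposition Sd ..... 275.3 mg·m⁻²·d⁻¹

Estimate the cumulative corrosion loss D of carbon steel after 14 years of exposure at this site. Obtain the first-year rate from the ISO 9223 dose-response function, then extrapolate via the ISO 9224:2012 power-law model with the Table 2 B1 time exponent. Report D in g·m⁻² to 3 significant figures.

D(14) = 5.75e+03 g·m⁻²

carbon steel: T>10 °C ⇒ hinge -0.054·(17.0−10) = -0.3780
  SO₂ term: 1.77·50.8^0.52·exp(0.02·90-0.3780) = 56.57
  Sd branch = 0.102·Sd^0.62·e^(0.033·RH+0.04·T) = 127.8 μm/a
  r_corr = 56.57 + 127.8 = 184.3 μm/a
Power-law: D(14) = r_corr · 14^0.523
  D(14) = 184.3 × 14^0.523 = 184.3 × 3.976 = 732.9 μm
  Mass loss = 732.9 μm × 7.85 g/cm³ = 5754 g·m⁻²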